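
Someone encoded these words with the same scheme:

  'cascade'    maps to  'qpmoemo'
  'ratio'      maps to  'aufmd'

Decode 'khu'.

The output letters match the input read backwards, each shifted +12: cascade reversed is edacsac. Read the word backwards and shift each letter +12.
Undoing it on khu: shift back: k−12=y, h−12=v, u−12=i → yvi; then reverse → ivy.

ivy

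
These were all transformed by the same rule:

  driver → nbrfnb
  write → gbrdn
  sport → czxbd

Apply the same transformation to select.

cnvnmd

The shift depends on letter class: consonant d→n is +10, but vowel i→r is +9. The rule splits by letter class: vowels +9, consonants +10.
On select: s(cons)+10=c, e(vowel)+9=n, l(cons)+10=v, e(vowel)+9=n, c(cons)+10=m, t(cons)+10=d.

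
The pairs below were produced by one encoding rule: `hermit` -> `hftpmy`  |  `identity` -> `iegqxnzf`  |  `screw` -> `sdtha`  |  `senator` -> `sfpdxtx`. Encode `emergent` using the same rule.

In hermit: h→h is +0, e→f is +1, r→t is +2, m→p is +3 — the shift increases by 1 each position. The shift increases by 1 at each position, starting from +0: 0, 1, 2, ….
Applying it to emergent: e+0=e, m+1=n, e+2=g, r+3=u, g+4=k, e+5=j, n+6=t, t+7=a.

engukjta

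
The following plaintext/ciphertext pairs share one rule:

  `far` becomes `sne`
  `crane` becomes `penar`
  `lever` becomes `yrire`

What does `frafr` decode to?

Compare letters: f→s is +13, a→n is +13, r→e is +13 — a constant shift. It's a constant shift of +13 (ROT13).
Reversing it on frafr: f−13=s, r−13=e, a−13=n, f−13=s, r−13=e.

sense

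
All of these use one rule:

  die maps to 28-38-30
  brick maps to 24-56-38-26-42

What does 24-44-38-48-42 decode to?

blink

d(#4)→28 and i(#9)→38: differences scale by 2, so n = 2·pos + 20. The formula is n = 2×(alphabet index, a=1) + 20.
Decoding 24-44-38-48-42: 24→(24−20)÷2=2=b, 44→(44−20)÷2=12=l, 38→(38−20)÷2=9=i, 48→(48−20)÷2=14=n, 42→(42−20)÷2=11=k.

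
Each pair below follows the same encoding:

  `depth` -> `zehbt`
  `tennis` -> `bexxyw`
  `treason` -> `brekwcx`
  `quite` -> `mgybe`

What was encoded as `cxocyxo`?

ongoing

d(3)→z(25) and e(4)→e(4) fit y≡5x+10 (mod 26); the inverse of 5 mod 26 is 21. This is an affine cipher: with a=0,…,z=25, each position x becomes (5x+10) mod 26.
Reversing it on cxocyxo: c(2)→21·(2−10)≡14=o; x(23)→21·(23−10)≡13=n; o(14)→21·(14−10)≡6=g; c(2)→21·(2−10)≡14=o; y(24)→21·(24−10)≡8=i; x(23)→21·(23−10)≡13=n; o(14)→21·(14−10)≡6=g (all mod 26).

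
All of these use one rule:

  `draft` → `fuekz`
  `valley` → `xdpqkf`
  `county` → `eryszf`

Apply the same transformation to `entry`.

gqxwe

In draft: d→f is +2, r→u is +3, a→e is +4, f→k is +5 — the shift increases by 1 each position. Each letter shifts forward by (position + 2), i.e. 2, 3, 4, … — the shift grows by one for each successive letter.
On entry: e+2=g, n+3=q, t+4=x, r+5=w, y+6=e.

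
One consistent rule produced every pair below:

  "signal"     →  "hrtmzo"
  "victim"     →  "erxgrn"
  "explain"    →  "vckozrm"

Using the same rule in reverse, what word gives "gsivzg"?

This is the alphabet-reversal cipher (Atbash): a becomes z, b becomes y, etc.
Decoding gsivzg: g↔t, s↔h, i↔r, v↔e, z↔a, g↔t.

threat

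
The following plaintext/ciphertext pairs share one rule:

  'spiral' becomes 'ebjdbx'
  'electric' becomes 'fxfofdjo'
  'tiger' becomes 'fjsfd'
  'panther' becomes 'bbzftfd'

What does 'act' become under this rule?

Vowels shift forward by 1 and consonants shift forward by 12.
Applying it to act: a(vowel)+1=b, c(cons)+12=o, t(cons)+12=f.

bof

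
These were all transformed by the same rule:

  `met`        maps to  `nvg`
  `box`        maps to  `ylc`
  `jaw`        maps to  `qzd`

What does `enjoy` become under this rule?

Each letter is replaced by its mirror in the alphabet: a↔z, b↔y, c↔x, and so on (the Atbash cipher).
On enjoy: e↔v, n↔m, j↔q, o↔l, y↔b.

vmqlb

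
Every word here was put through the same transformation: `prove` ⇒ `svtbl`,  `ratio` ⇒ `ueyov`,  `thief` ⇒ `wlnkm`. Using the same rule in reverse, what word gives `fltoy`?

In prove: p→s is +3, r→v is +4, o→t is +5, v→b is +6 — the shift increases by 1 each position. Letter i (0-indexed) is shifted by i+3, so successive shifts are 3, 4, 5, ….
Reversing it on fltoy: f−3=c, l−4=h, t−5=o, o−6=i, y−7=r.

choir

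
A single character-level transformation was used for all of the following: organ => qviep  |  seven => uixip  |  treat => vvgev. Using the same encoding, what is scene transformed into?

uggrg

Shifts by position in organ: pos 0: o→q (+2), pos 1: r→v (+4), pos 2: g→i (+2), pos 3: a→e (+4) — repeating every 2. It's a Vigenère-style cipher with numeric key [2,4]: position i shifts by key[i mod 2].
Applying it to scene: s+2=u, c+4=g, e+2=g, n+4=r, e+2=g.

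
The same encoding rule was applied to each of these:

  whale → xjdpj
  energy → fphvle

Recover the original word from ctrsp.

brook

In whale: w→x is +1, h→j is +2, a→d is +3, l→p is +4 — the shift increases by 1 each position. Each letter shifts forward by (position + 1), i.e. 1, 2, 3, … — the shift grows by one for each successive letter.
Decoding ctrsp: c−1=b, t−2=r, r−3=o, s−4=o, p−5=k.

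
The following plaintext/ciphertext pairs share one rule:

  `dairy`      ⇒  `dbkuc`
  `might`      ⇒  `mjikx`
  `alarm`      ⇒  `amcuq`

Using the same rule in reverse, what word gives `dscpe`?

In dairy: d→d is +0, a→b is +1, i→k is +2, r→u is +3 — the shift increases by 1 each position. Each letter shifts forward by its position index (0, 1, 2, …) — the shift grows by one for each successive letter.
Reversing it on dscpe: d−0=d, s−1=r, c−2=a, p−3=m, e−4=a.

drama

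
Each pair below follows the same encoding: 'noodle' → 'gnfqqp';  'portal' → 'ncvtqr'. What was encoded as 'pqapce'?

canyon

Read the word backwards and shift each letter +2.
Decoding pqapce: shift back: p−2=n, q−2=o, a−2=y, p−2=n, c−2=a, e−2=c → noynac; then reverse → canyon.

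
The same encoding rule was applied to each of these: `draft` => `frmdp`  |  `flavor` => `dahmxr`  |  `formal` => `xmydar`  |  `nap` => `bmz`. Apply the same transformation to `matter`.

dqffmy

The output letters match the input read backwards, each shifted +12: draft reversed is tfard. Two steps: reverse the string, then apply a Caesar shift of +12.
For matter: reverse → rettam; then shift: r+12=d, e+12=q, t+12=f, t+12=f, a+12=m, m+12=y.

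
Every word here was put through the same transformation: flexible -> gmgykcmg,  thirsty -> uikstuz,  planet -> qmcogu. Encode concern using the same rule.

The shift depends on letter class: consonant f→g is +1, but vowel e→g is +2. Vowels shift forward by 2 and consonants shift forward by 1.
For concern: c(cons)+1=d, o(vowel)+2=q, n(cons)+1=o, c(cons)+1=d, e(vowel)+2=g, r(cons)+1=s, n(cons)+1=o.

dqodgso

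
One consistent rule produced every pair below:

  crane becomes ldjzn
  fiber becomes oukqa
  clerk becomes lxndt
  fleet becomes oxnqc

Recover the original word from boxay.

Shifts by position in crane: pos 0: c→l (+9), pos 1: r→d (+12), pos 2: a→j (+9), pos 3: n→z (+12) — repeating every 2. The shifts repeat in a cycle of length 2: positions 0,1,… shift by +9, +12, then the pattern repeats.
Undoing it on boxay: b−9=s, o−12=c, x−9=o, a−12=o, y−9=p.

scoop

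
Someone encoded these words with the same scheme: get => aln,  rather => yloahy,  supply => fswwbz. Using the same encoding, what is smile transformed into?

lsptz

The output letters match the input read backwards, each shifted +7: get reversed is teg. The word is reversed, then every letter is shifted forward by 7.
Applying it to smile: reverse → elims; then shift: e+7=l, l+7=s, i+7=p, m+7=t, s+7=z.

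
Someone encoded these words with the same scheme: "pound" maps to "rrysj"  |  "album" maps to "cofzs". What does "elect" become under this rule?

goihz

In pound: p→r is +2, o→r is +3, u→y is +4, n→s is +5 — the shift increases by 1 each position. The shift increases by 1 at each position, starting from +2: 2, 3, 4, ….
Applying it to elect: e+2=g, l+3=o, e+4=i, c+5=h, t+6=z.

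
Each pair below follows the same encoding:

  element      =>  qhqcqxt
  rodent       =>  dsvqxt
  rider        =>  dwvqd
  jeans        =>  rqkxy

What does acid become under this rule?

kawv

e(4)→q(16) and l(11)→h(7) fit y≡21x+10 (mod 26); the inverse of 21 mod 26 is 5. Treating letters as 0–25, the rule is x ↦ 21x + 10 (mod 26).
Applying it to acid: a(0)→21·0+10≡10=k; c(2)→21·2+10≡0=a; i(8)→21·8+10≡22=w; d(3)→21·3+10≡21=v (all mod 26).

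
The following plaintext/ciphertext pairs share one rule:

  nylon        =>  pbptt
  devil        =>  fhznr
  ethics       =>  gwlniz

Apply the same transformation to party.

In nylon: n→p is +2, y→b is +3, l→p is +4, o→t is +5 — the shift increases by 1 each position. Each letter shifts forward by (position + 2), i.e. 2, 3, 4, … — the shift grows by one for each successive letter.
For party: p+2=r, a+3=d, r+4=v, t+5=y, y+6=e.

rdvye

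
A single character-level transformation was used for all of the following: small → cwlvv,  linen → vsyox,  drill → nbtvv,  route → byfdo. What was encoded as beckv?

rural

The shifts repeat in a cycle of length 3: positions 0,1,… shift by +10, +10, +11, then the pattern repeats.
Decoding beckv: b−10=r, e−10=u, c−11=r, k−10=a, v−10=l.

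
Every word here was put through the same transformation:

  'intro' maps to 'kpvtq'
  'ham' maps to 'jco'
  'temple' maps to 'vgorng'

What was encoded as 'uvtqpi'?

Compare letters: i→k is +2, n→p is +2, t→v is +2 — a constant shift. This is a Caesar cipher with shift 2.
Undoing it on uvtqpi: u−2=s, v−2=t, t−2=r, q−2=o, p−2=n, i−2=g.

strong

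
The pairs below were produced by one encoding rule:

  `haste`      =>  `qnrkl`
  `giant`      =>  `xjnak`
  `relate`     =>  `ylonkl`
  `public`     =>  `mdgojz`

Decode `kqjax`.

Each letter's alphabet position (a=0..z=25) is mapped through 19·x+13 mod 26 — an affine cipher.
Decoding kqjax: k(10)→11·(10−13)≡19=t; q(16)→11·(16−13)≡7=h; j(9)→11·(9−13)≡8=i; a(0)→11·(0−13)≡13=n; x(23)→11·(23−13)≡6=g (all mod 26).

thing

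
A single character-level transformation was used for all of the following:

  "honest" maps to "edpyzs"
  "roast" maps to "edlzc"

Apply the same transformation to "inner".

The output letters match the input read backwards, each shifted +11: honest reversed is tsenoh. Two steps: reverse the string, then apply a Caesar shift of +11.
Applying it to inner: reverse → renni; then shift: r+11=c, e+11=p, n+11=y, n+11=y, i+11=t.

cpyyt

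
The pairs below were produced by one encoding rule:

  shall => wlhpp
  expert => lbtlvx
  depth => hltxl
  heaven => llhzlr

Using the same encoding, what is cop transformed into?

gvt

The shift depends on letter class: consonant s→w is +4, but vowel a→h is +7. The rule splits by letter class: vowels +7, consonants +4.
For cop: c(cons)+4=g, o(vowel)+7=v, p(cons)+4=t.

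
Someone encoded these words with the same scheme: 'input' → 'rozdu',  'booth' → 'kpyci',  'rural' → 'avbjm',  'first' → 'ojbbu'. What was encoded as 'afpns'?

It's a Vigenère-style cipher with numeric key [9,1,10]: position i shifts by key[i mod 3].
Decoding afpns: a−9=r, f−1=e, p−10=f, n−9=e, s−1=r.

refer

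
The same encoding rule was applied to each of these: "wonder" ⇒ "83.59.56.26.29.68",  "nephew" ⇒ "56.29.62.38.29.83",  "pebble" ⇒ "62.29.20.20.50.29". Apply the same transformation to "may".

53.17.89

w(#23)→83 and o(#15)→59: differences scale by 3, so n = 3·pos + 14. The formula is n = 3×(alphabet index, a=1) + 14.
Applying it to may: m=13→53, a=1→17, y=25→89.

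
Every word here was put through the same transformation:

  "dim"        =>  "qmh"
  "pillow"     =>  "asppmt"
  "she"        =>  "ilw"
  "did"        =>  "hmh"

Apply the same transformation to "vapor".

vstez

The output letters match the input read backwards, each shifted +4: dim reversed is mid. Two steps: reverse the string, then apply a Caesar shift of +4.
On vapor: reverse → ropav; then shift: r+4=v, o+4=s, p+4=t, a+4=e, v+4=z.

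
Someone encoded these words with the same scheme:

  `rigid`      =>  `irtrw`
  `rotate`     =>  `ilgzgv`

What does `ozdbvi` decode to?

Letters are reflected about the middle of the alphabet (position → 25−position): Atbash.
Decoding ozdbvi: o↔l, z↔a, d↔w, b↔y, v↔e, i↔r.

lawyer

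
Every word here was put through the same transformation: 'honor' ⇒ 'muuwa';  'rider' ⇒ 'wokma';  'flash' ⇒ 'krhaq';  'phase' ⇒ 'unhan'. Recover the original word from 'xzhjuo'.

stable

In honor: h→m is +5, o→u is +6, n→u is +7, o→w is +8 — the shift increases by 1 each position. Each letter shifts forward by (position + 5), i.e. 5, 6, 7, … — the shift grows by one for each successive letter.
Decoding xzhjuo: x−5=s, z−6=t, h−7=a, j−8=b, u−9=l, o−10=e.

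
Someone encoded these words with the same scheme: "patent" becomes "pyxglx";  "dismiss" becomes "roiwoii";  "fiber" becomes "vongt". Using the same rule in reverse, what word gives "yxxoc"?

p(15)→p(15) and a(0)→y(24) fit y≡15x+24 (mod 26); the inverse of 15 mod 26 is 7. This is an affine cipher: with a=0,…,z=25, each position x becomes (15x+24) mod 26.
Undoing it on yxxoc: y(24)→7·(24−24)≡0=a; x(23)→7·(23−24)≡19=t; x(23)→7·(23−24)≡19=t; o(14)→7·(14−24)≡8=i; c(2)→7·(2−24)≡2=c (all mod 26).

attic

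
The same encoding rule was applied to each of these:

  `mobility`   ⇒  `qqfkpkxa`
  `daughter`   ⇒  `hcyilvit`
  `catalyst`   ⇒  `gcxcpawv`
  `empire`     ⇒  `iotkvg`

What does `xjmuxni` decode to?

thistle

Shifts by position in mobility: pos 0: m→q (+4), pos 1: o→q (+2), pos 2: b→f (+4), pos 3: i→k (+2) — repeating every 2. It's a Vigenère-style cipher with numeric key [4,2]: position i shifts by key[i mod 2].
Reversing it on xjmuxni: x−4=t, j−2=h, m−4=i, u−2=s, x−4=t, n−2=l, i−4=e.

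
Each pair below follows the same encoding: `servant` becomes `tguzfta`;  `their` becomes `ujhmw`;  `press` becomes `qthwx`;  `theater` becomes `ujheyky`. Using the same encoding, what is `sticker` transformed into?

The shift increases by 1 at each position, starting from +1: 1, 2, 3, ….
Applying it to sticker: s+1=t, t+2=v, i+3=l, c+4=g, k+5=p, e+6=k, r+7=y.

tvlgpky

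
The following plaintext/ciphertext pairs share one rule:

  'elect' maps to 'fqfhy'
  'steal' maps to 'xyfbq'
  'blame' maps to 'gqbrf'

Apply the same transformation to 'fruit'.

kwvjy

Two shifts are in play — +1 for a/e/i/o/u, +5 for every other letter.
Applying it to fruit: f(cons)+5=k, r(cons)+5=w, u(vowel)+1=v, i(vowel)+1=j, t(cons)+5=y.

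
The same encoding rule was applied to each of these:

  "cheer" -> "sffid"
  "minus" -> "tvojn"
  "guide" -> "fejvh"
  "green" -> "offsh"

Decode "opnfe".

demon

The output letters match the input read backwards, each shifted +1: cheer reversed is reehc. Two steps: reverse the string, then apply a Caesar shift of +1.
Decoding opnfe: shift back: o−1=n, p−1=o, n−1=m, f−1=e, e−1=d → nomed; then reverse → demon.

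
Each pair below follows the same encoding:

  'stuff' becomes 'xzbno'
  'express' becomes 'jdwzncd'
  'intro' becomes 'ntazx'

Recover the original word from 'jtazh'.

entry

Letter i (0-indexed) is shifted by i+5, so successive shifts are 5, 6, 7, ….
Decoding jtazh: j−5=e, t−6=n, a−7=t, z−8=r, h−9=y.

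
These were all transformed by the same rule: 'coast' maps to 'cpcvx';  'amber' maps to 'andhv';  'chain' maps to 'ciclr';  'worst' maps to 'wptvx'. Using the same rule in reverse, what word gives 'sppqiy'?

sonnet

In coast: c→c is +0, o→p is +1, a→c is +2, s→v is +3 — the shift increases by 1 each position. The shift increases by 1 at each position, starting from +0: 0, 1, 2, ….
Undoing it on sppqiy: s−0=s, p−1=o, p−2=n, q−3=n, i−4=e, y−5=t.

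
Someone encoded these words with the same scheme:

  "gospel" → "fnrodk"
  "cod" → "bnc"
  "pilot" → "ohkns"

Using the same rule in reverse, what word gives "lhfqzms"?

migrant

This is a Caesar cipher with shift 25.
Decoding lhfqzms: l−25=m, h−25=i, f−25=g, q−25=r, z−25=a, m−25=n, s−25=t.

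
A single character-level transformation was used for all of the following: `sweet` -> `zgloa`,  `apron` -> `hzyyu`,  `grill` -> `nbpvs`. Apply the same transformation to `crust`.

jbbca

Shifts by position in sweet: pos 0: s→z (+7), pos 1: w→g (+10), pos 2: e→l (+7), pos 3: e→o (+10) — repeating every 2. It's a Vigenère-style cipher with numeric key [7,10]: position i shifts by key[i mod 2].
Applying it to crust: c+7=j, r+10=b, u+7=b, s+10=c, t+7=a.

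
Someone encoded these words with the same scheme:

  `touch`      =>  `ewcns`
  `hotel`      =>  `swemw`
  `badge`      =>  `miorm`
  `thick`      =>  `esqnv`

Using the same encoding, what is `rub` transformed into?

Two shifts are in play — +8 for a/e/i/o/u, +11 for every other letter.
Applying it to rub: r(cons)+11=c, u(vowel)+8=c, b(cons)+11=m.

ccm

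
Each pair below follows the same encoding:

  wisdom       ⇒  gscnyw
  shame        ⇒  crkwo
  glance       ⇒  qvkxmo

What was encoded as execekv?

unusual

Compare letters: w→g is +10, i→s is +10, s→c is +10 — a constant shift. Every letter moves 10 places later in the alphabet, wrapping around z→a.
Decoding execekv: e−10=u, x−10=n, e−10=u, c−10=s, e−10=u, k−10=a, v−10=l.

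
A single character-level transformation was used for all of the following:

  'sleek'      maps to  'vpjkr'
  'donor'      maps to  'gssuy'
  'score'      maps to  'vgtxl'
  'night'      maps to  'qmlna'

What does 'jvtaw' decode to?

group

In sleek: s→v is +3, l→p is +4, e→j is +5, e→k is +6 — the shift increases by 1 each position. Each letter shifts forward by (position + 3), i.e. 3, 4, 5, … — the shift grows by one for each successive letter.
Undoing it on jvtaw: j−3=g, v−4=r, t−5=o, a−6=u, w−7=p.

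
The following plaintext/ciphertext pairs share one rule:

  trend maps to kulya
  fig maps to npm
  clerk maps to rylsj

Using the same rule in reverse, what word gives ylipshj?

caliber

The output letters match the input read backwards, each shifted +7: trend reversed is dnert. Read the word backwards and shift each letter +7.
Decoding ylipshj: shift back: y−7=r, l−7=e, i−7=b, p−7=i, s−7=l, h−7=a, j−7=c → rebilac; then reverse → caliber.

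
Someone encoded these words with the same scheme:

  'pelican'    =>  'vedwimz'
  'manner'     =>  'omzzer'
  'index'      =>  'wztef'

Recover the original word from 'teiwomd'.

decimal

p(15)→v(21) and e(4)→e(4) fit y≡11x+12 (mod 26); the inverse of 11 mod 26 is 19. This is an affine cipher: with a=0,…,z=25, each position x becomes (11x+12) mod 26.
Decoding teiwomd: t(19)→19·(19−12)≡3=d; e(4)→19·(4−12)≡4=e; i(8)→19·(8−12)≡2=c; w(22)→19·(22−12)≡8=i; o(14)→19·(14−12)≡12=m; m(12)→19·(12−12)≡0=a; d(3)→19·(3−12)≡11=l (all mod 26).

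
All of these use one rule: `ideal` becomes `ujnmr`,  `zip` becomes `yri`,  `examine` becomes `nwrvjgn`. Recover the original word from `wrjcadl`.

curtain

The output letters match the input read backwards, each shifted +9: ideal reversed is laedi. Two steps: reverse the string, then apply a Caesar shift of +9.
Decoding wrjcadl: shift back: w−9=n, r−9=i, j−9=a, c−9=t, a−9=r, d−9=u, l−9=c → niatruc; then reverse → curtain.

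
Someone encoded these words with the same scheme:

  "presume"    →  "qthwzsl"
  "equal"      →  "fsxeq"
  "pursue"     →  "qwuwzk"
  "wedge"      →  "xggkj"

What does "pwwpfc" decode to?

outlaw

In presume: p→q is +1, r→t is +2, e→h is +3, s→w is +4 — the shift increases by 1 each position. Letter i (0-indexed) is shifted by i+1, so successive shifts are 1, 2, 3, ….
Reversing it on pwwpfc: p−1=o, w−2=u, w−3=t, p−4=l, f−5=a, c−6=w.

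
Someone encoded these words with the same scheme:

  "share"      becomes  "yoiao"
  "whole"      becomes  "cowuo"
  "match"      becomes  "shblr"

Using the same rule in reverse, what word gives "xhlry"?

radio

Each letter shifts forward by (position + 6), i.e. 6, 7, 8, … — the shift grows by one for each successive letter.
Reversing it on xhlry: x−6=r, h−7=a, l−8=d, r−9=i, y−10=o.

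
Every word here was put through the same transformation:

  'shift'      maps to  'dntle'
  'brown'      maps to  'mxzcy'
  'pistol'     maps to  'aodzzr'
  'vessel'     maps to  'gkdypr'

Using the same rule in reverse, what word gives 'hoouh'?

Shifts by position in shift: pos 0: s→d (+11), pos 1: h→n (+6), pos 2: i→t (+11), pos 3: f→l (+6) — repeating every 2. It's a Vigenère-style cipher with numeric key [11,6]: position i shifts by key[i mod 2].
Undoing it on hoouh: h−11=w, o−6=i, o−11=d, u−6=o, h−11=w.

widow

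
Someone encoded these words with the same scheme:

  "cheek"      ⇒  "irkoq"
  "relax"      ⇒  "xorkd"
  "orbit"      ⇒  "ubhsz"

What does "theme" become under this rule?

Shifts by position in cheek: pos 0: c→i (+6), pos 1: h→r (+10), pos 2: e→k (+6), pos 3: e→o (+10) — repeating every 2. It's a Vigenère-style cipher with numeric key [6,10]: position i shifts by key[i mod 2].
On theme: t+6=z, h+10=r, e+6=k, m+10=w, e+6=k.

zrkwk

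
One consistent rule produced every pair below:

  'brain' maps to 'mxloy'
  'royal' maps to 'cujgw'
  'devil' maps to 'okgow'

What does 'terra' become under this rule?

Shifts by position in brain: pos 0: b→m (+11), pos 1: r→x (+6), pos 2: a→l (+11), pos 3: i→o (+6) — repeating every 2. A repeating key of period 2 is used — shifts +11, +6 over and over.
For terra: t+11=e, e+6=k, r+11=c, r+6=x, a+11=l.

ekcxl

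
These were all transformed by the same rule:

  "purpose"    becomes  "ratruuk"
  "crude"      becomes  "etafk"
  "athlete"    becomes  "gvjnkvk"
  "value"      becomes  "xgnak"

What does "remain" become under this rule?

Two shifts are in play — +6 for a/e/i/o/u, +2 for every other letter.
On remain: r(cons)+2=t, e(vowel)+6=k, m(cons)+2=o, a(vowel)+6=g, i(vowel)+6=o, n(cons)+2=p.

tkogop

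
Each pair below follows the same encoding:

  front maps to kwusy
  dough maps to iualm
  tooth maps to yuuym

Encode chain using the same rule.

hmgos

The rule splits by letter class: vowels +6, consonants +5.
Applying it to chain: c(cons)+5=h, h(cons)+5=m, a(vowel)+6=g, i(vowel)+6=o, n(cons)+5=s.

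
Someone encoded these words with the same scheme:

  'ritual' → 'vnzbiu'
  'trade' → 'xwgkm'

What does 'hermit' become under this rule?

ljxtqc

In ritual: r→v is +4, i→n is +5, t→z is +6, u→b is +7 — the shift increases by 1 each position. Letter i (0-indexed) is shifted by i+4, so successive shifts are 4, 5, 6, ….
On hermit: h+4=l, e+5=j, r+6=x, m+7=t, i+8=q, t+9=c.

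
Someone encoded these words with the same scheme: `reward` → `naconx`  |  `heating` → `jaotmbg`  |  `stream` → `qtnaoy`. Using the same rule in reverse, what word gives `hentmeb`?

portion

r(17)→n(13) and e(4)→a(0) fit y≡3x+14 (mod 26); the inverse of 3 mod 26 is 9. Each letter's alphabet position (a=0..z=25) is mapped through 3·x+14 mod 26 — an affine cipher.
Decoding hentmeb: h(7)→9·(7−14)≡15=p; e(4)→9·(4−14)≡14=o; n(13)→9·(13−14)≡17=r; t(19)→9·(19−14)≡19=t; m(12)→9·(12−14)≡8=i; e(4)→9·(4−14)≡14=o; b(1)→9·(1−14)≡13=n (all mod 26).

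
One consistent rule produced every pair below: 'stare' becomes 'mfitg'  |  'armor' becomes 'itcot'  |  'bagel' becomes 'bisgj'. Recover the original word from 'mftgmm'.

s(18)→m(12) and t(19)→f(5) fit y≡19x+8 (mod 26); the inverse of 19 mod 26 is 11. Treating letters as 0–25, the rule is x ↦ 19x + 8 (mod 26).
Undoing it on mftgmm: m(12)→11·(12−8)≡18=s; f(5)→11·(5−8)≡19=t; t(19)→11·(19−8)≡17=r; g(6)→11·(6−8)≡4=e; m(12)→11·(12−8)≡18=s; m(12)→11·(12−8)≡18=s (all mod 26).

stress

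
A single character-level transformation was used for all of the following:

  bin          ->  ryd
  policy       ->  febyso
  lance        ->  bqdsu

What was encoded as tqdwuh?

danger

Compare letters: b→r is +16, i→y is +16, n→d is +16 — a constant shift. Each letter is shifted forward by 16 in the alphabet (a Caesar shift of +16).
Decoding tqdwuh: t−16=d, q−16=a, d−16=n, w−16=g, u−16=e, h−16=r.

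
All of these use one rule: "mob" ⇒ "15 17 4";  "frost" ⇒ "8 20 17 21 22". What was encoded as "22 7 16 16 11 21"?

tennis

m is letter #13 and maps to 15: an offset of 2. Each letter is replaced by its alphabet position (a=1..z=26) + 2.
Reversing it on 22 7 16 16 11 21: 22→(22−2)÷1=20=t, 7→(7−2)÷1=5=e, 16→(16−2)÷1=14=n, 16→(16−2)÷1=14=n, 11→(11−2)÷1=9=i, 21→(21−2)÷1=19=s.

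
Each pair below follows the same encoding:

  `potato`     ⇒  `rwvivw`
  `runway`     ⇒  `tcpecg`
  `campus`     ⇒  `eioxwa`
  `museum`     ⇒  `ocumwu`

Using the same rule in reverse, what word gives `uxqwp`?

It's a Vigenère-style cipher with numeric key [2,8]: position i shifts by key[i mod 2].
Decoding uxqwp: u−2=s, x−8=p, q−2=o, w−8=o, p−2=n.

spoon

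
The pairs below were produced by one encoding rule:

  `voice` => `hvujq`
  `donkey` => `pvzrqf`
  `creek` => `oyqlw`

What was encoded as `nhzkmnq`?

bandage

Shifts by position in voice: pos 0: v→h (+12), pos 1: o→v (+7), pos 2: i→u (+12), pos 3: c→j (+7) — repeating every 2. The shifts repeat in a cycle of length 2: positions 0,1,… shift by +12, +7, then the pattern repeats.
Undoing it on nhzkmnq: n−12=b, h−7=a, z−12=n, k−7=d, m−12=a, n−7=g, q−12=e.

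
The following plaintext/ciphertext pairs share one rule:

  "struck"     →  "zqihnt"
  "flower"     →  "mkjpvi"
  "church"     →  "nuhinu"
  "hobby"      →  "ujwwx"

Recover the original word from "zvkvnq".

s(18)→z(25) and t(19)→q(16) fit y≡17x+5 (mod 26); the inverse of 17 mod 26 is 23. Treating letters as 0–25, the rule is x ↦ 17x + 5 (mod 26).
Undoing it on zvkvnq: z(25)→23·(25−5)≡18=s; v(21)→23·(21−5)≡4=e; k(10)→23·(10−5)≡11=l; v(21)→23·(21−5)≡4=e; n(13)→23·(13−5)≡2=c; q(16)→23·(16−5)≡19=t (all mod 26).

select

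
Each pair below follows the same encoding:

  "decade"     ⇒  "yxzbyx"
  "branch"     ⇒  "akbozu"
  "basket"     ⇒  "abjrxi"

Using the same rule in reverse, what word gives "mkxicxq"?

Each letter's alphabet position (a=0..z=25) is mapped through 25·x+1 mod 26 — an affine cipher.
Reversing it on mkxicxq: m(12)→25·(12−1)≡15=p; k(10)→25·(10−1)≡17=r; x(23)→25·(23−1)≡4=e; i(8)→25·(8−1)≡19=t; c(2)→25·(2−1)≡25=z; x(23)→25·(23−1)≡4=e; q(16)→25·(16−1)≡11=l (all mod 26).

pretzel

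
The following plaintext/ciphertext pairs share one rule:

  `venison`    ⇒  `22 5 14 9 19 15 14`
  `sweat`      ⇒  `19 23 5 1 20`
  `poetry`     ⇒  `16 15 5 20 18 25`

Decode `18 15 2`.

rob

v is letter #22 and maps to 22: an offset of 0. Each letter is replaced by its alphabet position (a=1, b=2, …, z=26).
Decoding 18 15 2: 18=r, 15=o, 2=b.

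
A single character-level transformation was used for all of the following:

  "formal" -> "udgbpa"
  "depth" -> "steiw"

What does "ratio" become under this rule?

gpixd

Compare letters: f→u is +15, o→d is +15, r→g is +15 — a constant shift. Every letter moves 15 places later in the alphabet, wrapping around z→a.
Applying it to ratio: r+15=g, a+15=p, t+15=i, i+15=x, o+15=d.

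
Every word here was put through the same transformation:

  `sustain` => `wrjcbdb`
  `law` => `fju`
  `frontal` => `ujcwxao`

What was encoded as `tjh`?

yak

The output letters match the input read backwards, each shifted +9: sustain reversed is niatsus. The word is reversed, then every letter is shifted forward by 9.
Undoing it on tjh: shift back: t−9=k, j−9=a, h−9=y → kay; then reverse → yak.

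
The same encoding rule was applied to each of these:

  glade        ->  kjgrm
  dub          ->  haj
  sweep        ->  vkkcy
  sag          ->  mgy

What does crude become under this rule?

kjaxi

The output letters match the input read backwards, each shifted +6: glade reversed is edalg. Read the word backwards and shift each letter +6.
On crude: reverse → edurc; then shift: e+6=k, d+6=j, u+6=a, r+6=x, c+6=i.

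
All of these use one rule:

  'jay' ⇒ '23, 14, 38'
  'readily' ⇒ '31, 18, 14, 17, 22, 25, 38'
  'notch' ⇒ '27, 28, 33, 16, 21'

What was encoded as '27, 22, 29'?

nip

j is letter #10 and maps to 23: an offset of 13. The number is (letter's place in the alphabet, a=1) + 13.
Decoding 27, 22, 29: 27→(27−13)÷1=14=n, 22→(22−13)÷1=9=i, 29→(29−13)÷1=16=p.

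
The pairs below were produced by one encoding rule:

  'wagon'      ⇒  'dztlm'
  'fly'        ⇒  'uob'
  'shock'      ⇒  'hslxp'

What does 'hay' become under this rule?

Each pair mirrors across the alphabet (w↔d, a↔z, g↔t): positions sum to 25. Each letter is replaced by its mirror in the alphabet: a↔z, b↔y, c↔x, and so on (the Atbash cipher).
For hay: h↔s, a↔z, y↔b.

szb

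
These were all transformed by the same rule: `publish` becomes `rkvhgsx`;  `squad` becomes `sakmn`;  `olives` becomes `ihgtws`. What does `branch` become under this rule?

vjmzex

p(15)→r(17) and u(20)→k(10) fit y≡9x+12 (mod 26); the inverse of 9 mod 26 is 3. Each letter's alphabet position (a=0..z=25) is mapped through 9·x+12 mod 26 — an affine cipher.
Applying it to branch: b(1)→9·1+12≡21=v; r(17)→9·17+12≡9=j; a(0)→9·0+12≡12=m; n(13)→9·13+12≡25=z; c(2)→9·2+12≡4=e; h(7)→9·7+12≡23=x (all mod 26).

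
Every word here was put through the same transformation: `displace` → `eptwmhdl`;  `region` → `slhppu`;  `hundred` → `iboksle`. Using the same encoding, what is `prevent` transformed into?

It's a Vigenère-style cipher with numeric key [1,7]: position i shifts by key[i mod 2].
Applying it to prevent: p+1=q, r+7=y, e+1=f, v+7=c, e+1=f, n+7=u, t+1=u.

qyfcfuu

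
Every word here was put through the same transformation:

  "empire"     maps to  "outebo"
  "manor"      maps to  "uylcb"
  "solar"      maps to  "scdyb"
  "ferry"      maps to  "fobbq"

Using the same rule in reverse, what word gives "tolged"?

pencil

e(4)→o(14) and m(12)→u(20) fit y≡17x+24 (mod 26); the inverse of 17 mod 26 is 23. Treating letters as 0–25, the rule is x ↦ 17x + 24 (mod 26).
Reversing it on tolged: t(19)→23·(19−24)≡15=p; o(14)→23·(14−24)≡4=e; l(11)→23·(11−24)≡13=n; g(6)→23·(6−24)≡2=c; e(4)→23·(4−24)≡8=i; d(3)→23·(3−24)≡11=l (all mod 26).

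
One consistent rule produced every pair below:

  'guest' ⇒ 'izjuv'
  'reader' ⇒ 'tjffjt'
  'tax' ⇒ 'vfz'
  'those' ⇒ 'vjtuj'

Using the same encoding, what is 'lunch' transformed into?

The shift depends on letter class: consonant g→i is +2, but vowel u→z is +5. Vowels shift forward by 5 and consonants shift forward by 2.
Applying it to lunch: l(cons)+2=n, u(vowel)+5=z, n(cons)+2=p, c(cons)+2=e, h(cons)+2=j.

nzpej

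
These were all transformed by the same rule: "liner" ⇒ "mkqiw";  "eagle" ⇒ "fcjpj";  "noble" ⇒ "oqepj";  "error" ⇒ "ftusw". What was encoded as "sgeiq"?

rebel

In liner: l→m is +1, i→k is +2, n→q is +3, e→i is +4 — the shift increases by 1 each position. The shift increases by 1 at each position, starting from +1: 1, 2, 3, ….
Reversing it on sgeiq: s−1=r, g−2=e, e−3=b, i−4=e, q−5=l.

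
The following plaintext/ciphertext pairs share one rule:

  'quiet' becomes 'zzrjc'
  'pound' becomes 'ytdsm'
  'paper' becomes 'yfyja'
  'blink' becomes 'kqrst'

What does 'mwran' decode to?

drive

The shifts repeat in a cycle of length 2: positions 0,1,… shift by +9, +5, then the pattern repeats.
Reversing it on mwran: m−9=d, w−5=r, r−9=i, a−5=v, n−9=e.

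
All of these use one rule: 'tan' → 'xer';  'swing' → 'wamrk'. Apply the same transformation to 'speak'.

wtieo

Every letter moves 4 places later in the alphabet, wrapping around z→a.
On speak: s+4=w, p+4=t, e+4=i, a+4=e, k+4=o.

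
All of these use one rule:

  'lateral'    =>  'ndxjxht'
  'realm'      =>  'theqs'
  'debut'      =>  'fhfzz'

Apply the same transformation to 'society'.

In lateral: l→n is +2, a→d is +3, t→x is +4, e→j is +5 — the shift increases by 1 each position. The shift increases by 1 at each position, starting from +2: 2, 3, 4, ….
Applying it to society: s+2=u, o+3=r, c+4=g, i+5=n, e+6=k, t+7=a, y+8=g.

urgnkag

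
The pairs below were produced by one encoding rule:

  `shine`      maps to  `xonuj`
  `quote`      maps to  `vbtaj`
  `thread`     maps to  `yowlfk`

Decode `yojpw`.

their

Shifts by position in shine: pos 0: s→x (+5), pos 1: h→o (+7), pos 2: i→n (+5), pos 3: n→u (+7) — repeating every 2. The shifts repeat in a cycle of length 2: positions 0,1,… shift by +5, +7, then the pattern repeats.
Undoing it on yojpw: y−5=t, o−7=h, j−5=e, p−7=i, w−5=r.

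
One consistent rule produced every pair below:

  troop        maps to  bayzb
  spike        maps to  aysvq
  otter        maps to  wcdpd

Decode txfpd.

Each letter shifts forward by (position + 8), i.e. 8, 9, 10, … — the shift grows by one for each successive letter.
Reversing it on txfpd: t−8=l, x−9=o, f−10=v, p−11=e, d−12=r.

lover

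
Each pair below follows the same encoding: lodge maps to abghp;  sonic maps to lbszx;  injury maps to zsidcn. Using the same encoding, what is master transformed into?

jflupc

Treating letters as 0–25, the rule is x ↦ 9x + 5 (mod 26).
Applying it to master: m(12)→9·12+5≡9=j; a(0)→9·0+5≡5=f; s(18)→9·18+5≡11=l; t(19)→9·19+5≡20=u; e(4)→9·4+5≡15=p; r(17)→9·17+5≡2=c (all mod 26).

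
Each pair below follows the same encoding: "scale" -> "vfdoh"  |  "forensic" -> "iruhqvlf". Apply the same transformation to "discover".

glvfryhu

Compare letters: s→v is +3, c→f is +3, a→d is +3 — a constant shift. Every letter moves 3 places later in the alphabet, wrapping around z→a.
On discover: d+3=g, i+3=l, s+3=v, c+3=f, o+3=r, v+3=y, e+3=h, r+3=u.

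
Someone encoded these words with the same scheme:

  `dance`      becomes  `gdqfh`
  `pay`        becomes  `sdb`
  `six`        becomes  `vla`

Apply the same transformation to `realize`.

Every letter moves 3 places later in the alphabet, wrapping around z→a.
For realize: r+3=u, e+3=h, a+3=d, l+3=o, i+3=l, z+3=c, e+3=h.

uhdolch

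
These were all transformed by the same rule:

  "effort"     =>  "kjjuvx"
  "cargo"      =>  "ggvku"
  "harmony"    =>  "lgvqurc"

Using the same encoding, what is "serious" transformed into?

The shift depends on letter class: consonant f→j is +4, but vowel e→k is +6. Two shifts are in play — +6 for a/e/i/o/u, +4 for every other letter.
Applying it to serious: s(cons)+4=w, e(vowel)+6=k, r(cons)+4=v, i(vowel)+6=o, o(vowel)+6=u, u(vowel)+6=a, s(cons)+4=w.

wkvouaw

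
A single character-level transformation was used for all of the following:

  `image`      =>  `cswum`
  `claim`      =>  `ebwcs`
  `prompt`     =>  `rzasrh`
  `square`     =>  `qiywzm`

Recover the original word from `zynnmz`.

rubber

i(8)→c(2) and m(12)→s(18) fit y≡17x+22 (mod 26); the inverse of 17 mod 26 is 23. Each letter's alphabet position (a=0..z=25) is mapped through 17·x+22 mod 26 — an affine cipher.
Reversing it on zynnmz: z(25)→23·(25−22)≡17=r; y(24)→23·(24−22)≡20=u; n(13)→23·(13−22)≡1=b; n(13)→23·(13−22)≡1=b; m(12)→23·(12−22)≡4=e; z(25)→23·(25−22)≡17=r (all mod 26).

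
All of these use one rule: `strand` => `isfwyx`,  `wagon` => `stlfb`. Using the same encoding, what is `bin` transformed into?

sng

The output letters match the input read backwards, each shifted +5: strand reversed is dnarts. Two steps: reverse the string, then apply a Caesar shift of +5.
On bin: reverse → nib; then shift: n+5=s, i+5=n, b+5=g.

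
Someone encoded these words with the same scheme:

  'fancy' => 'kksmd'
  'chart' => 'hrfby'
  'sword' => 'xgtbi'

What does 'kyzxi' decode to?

Shifts by position in fancy: pos 0: f→k (+5), pos 1: a→k (+10), pos 2: n→s (+5), pos 3: c→m (+10) — repeating every 2. It's a Vigenère-style cipher with numeric key [5,10]: position i shifts by key[i mod 2].
Reversing it on kyzxi: k−5=f, y−10=o, z−5=u, x−10=n, i−5=d.

found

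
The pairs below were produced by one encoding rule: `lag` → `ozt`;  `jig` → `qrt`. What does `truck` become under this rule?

gifxp

Each pair mirrors across the alphabet (l↔o, a↔z, g↔t): positions sum to 25. Each letter is replaced by its mirror in the alphabet: a↔z, b↔y, c↔x, and so on (the Atbash cipher).
On truck: t↔g, r↔i, u↔f, c↔x, k↔p.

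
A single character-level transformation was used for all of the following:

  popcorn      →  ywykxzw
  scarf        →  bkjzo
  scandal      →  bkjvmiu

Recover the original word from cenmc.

Shifts by position in popcorn: pos 0: p→y (+9), pos 1: o→w (+8), pos 2: p→y (+9), pos 3: c→k (+8) — repeating every 2. It's a Vigenère-style cipher with numeric key [9,8]: position i shifts by key[i mod 2].
Undoing it on cenmc: c−9=t, e−8=w, n−9=e, m−8=e, c−9=t.

tweet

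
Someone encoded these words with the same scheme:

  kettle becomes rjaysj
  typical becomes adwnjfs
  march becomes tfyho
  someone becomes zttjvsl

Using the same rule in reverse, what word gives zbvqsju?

swollen

A repeating key of period 2 is used — shifts +7, +5 over and over.
Undoing it on zbvqsju: z−7=s, b−5=w, v−7=o, q−5=l, s−7=l, j−5=e, u−7=n.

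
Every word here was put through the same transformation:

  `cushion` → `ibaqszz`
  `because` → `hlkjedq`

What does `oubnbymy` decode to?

internal

In cushion: c→i is +6, u→b is +7, s→a is +8, h→q is +9 — the shift increases by 1 each position. The shift increases by 1 at each position, starting from +6: 6, 7, 8, ….
Undoing it on oubnbymy: o−6=i, u−7=n, b−8=t, n−9=e, b−10=r, y−11=n, m−12=a, y−13=l.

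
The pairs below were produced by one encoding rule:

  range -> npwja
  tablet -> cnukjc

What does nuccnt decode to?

The output letters match the input read backwards, each shifted +9: range reversed is egnar. The word is reversed, then every letter is shifted forward by 9.
Reversing it on nuccnt: shift back: n−9=e, u−9=l, c−9=t, c−9=t, n−9=e, t−9=k → elttek; then reverse → kettle.

kettle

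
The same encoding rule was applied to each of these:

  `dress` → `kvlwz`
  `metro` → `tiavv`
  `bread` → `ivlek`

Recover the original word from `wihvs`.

Shifts by position in dress: pos 0: d→k (+7), pos 1: r→v (+4), pos 2: e→l (+7), pos 3: s→w (+4) — repeating every 2. A repeating key of period 2 is used — shifts +7, +4 over and over.
Reversing it on wihvs: w−7=p, i−4=e, h−7=a, v−4=r, s−7=l.

pearl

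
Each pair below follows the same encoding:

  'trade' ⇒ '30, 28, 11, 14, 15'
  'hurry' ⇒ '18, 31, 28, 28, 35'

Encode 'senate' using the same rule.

29, 15, 24, 11, 30, 15

t is letter #20 and maps to 30: an offset of 10. The number is (letter's place in the alphabet, a=1) + 10.
On senate: s=19→29, e=5→15, n=14→24, a=1→11, t=20→30, e=5→15.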